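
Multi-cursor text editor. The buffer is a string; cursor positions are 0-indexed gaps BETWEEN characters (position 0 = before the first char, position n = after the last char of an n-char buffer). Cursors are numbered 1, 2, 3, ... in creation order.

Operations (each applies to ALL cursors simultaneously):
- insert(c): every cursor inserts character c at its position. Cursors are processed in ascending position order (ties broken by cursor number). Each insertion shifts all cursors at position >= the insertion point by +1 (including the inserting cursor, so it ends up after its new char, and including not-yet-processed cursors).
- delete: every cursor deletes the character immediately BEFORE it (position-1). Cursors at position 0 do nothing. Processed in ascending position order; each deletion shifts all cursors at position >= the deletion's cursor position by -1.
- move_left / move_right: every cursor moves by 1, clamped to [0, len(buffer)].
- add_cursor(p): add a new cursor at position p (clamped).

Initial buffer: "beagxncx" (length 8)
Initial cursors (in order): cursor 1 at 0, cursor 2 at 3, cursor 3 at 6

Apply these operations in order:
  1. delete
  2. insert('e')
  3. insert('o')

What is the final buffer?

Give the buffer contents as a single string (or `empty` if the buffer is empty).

After op 1 (delete): buffer="begxcx" (len 6), cursors c1@0 c2@2 c3@4, authorship ......
After op 2 (insert('e')): buffer="ebeegxecx" (len 9), cursors c1@1 c2@4 c3@7, authorship 1..2..3..
After op 3 (insert('o')): buffer="eobeeogxeocx" (len 12), cursors c1@2 c2@6 c3@10, authorship 11..22..33..

Answer: eobeeogxeocx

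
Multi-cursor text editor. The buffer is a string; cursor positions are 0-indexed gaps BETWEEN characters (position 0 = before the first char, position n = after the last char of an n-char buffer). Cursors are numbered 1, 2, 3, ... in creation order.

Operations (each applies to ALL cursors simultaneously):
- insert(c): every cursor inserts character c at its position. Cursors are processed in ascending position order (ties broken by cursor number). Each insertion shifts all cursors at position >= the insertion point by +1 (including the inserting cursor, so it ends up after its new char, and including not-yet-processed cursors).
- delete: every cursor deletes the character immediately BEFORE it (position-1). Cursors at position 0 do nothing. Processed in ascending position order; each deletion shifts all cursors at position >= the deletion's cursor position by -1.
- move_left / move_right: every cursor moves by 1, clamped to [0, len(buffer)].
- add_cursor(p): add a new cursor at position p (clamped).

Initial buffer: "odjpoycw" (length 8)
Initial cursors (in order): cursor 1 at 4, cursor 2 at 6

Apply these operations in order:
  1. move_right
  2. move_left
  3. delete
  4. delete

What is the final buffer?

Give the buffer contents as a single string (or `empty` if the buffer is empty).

Answer: odcw

Derivation:
After op 1 (move_right): buffer="odjpoycw" (len 8), cursors c1@5 c2@7, authorship ........
After op 2 (move_left): buffer="odjpoycw" (len 8), cursors c1@4 c2@6, authorship ........
After op 3 (delete): buffer="odjocw" (len 6), cursors c1@3 c2@4, authorship ......
After op 4 (delete): buffer="odcw" (len 4), cursors c1@2 c2@2, authorship ....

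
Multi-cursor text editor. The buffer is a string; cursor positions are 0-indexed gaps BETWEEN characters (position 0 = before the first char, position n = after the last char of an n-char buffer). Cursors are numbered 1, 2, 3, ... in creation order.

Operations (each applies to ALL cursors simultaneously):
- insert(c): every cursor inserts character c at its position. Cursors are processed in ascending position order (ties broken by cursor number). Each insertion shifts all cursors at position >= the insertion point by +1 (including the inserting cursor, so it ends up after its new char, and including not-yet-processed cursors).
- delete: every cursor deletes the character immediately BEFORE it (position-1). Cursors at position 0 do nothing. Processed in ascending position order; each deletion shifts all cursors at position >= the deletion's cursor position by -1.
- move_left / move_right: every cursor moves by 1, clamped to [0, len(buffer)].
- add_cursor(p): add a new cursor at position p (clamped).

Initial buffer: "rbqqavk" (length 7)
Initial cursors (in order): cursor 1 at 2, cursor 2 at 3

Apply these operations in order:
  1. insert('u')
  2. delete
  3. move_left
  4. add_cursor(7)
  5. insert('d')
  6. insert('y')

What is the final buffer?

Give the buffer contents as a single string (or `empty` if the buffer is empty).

Answer: rdybdyqqavkdy

Derivation:
After op 1 (insert('u')): buffer="rbuquqavk" (len 9), cursors c1@3 c2@5, authorship ..1.2....
After op 2 (delete): buffer="rbqqavk" (len 7), cursors c1@2 c2@3, authorship .......
After op 3 (move_left): buffer="rbqqavk" (len 7), cursors c1@1 c2@2, authorship .......
After op 4 (add_cursor(7)): buffer="rbqqavk" (len 7), cursors c1@1 c2@2 c3@7, authorship .......
After op 5 (insert('d')): buffer="rdbdqqavkd" (len 10), cursors c1@2 c2@4 c3@10, authorship .1.2.....3
After op 6 (insert('y')): buffer="rdybdyqqavkdy" (len 13), cursors c1@3 c2@6 c3@13, authorship .11.22.....33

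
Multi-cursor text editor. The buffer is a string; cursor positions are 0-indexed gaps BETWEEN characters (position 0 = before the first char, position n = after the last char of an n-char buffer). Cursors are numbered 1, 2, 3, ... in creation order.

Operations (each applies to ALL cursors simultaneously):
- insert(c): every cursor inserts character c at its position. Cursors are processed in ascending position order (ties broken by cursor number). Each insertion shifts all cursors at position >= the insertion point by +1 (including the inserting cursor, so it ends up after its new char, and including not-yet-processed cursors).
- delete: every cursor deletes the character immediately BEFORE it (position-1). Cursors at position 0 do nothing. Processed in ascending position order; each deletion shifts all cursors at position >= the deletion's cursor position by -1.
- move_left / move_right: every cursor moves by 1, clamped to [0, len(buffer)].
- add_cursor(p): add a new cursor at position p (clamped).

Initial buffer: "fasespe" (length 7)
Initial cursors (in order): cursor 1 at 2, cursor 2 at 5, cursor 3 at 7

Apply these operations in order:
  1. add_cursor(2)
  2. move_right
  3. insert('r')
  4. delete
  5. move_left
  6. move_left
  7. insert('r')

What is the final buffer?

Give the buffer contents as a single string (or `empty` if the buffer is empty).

Answer: frrasersrpe

Derivation:
After op 1 (add_cursor(2)): buffer="fasespe" (len 7), cursors c1@2 c4@2 c2@5 c3@7, authorship .......
After op 2 (move_right): buffer="fasespe" (len 7), cursors c1@3 c4@3 c2@6 c3@7, authorship .......
After op 3 (insert('r')): buffer="fasrresprer" (len 11), cursors c1@5 c4@5 c2@9 c3@11, authorship ...14...2.3
After op 4 (delete): buffer="fasespe" (len 7), cursors c1@3 c4@3 c2@6 c3@7, authorship .......
After op 5 (move_left): buffer="fasespe" (len 7), cursors c1@2 c4@2 c2@5 c3@6, authorship .......
After op 6 (move_left): buffer="fasespe" (len 7), cursors c1@1 c4@1 c2@4 c3@5, authorship .......
After op 7 (insert('r')): buffer="frrasersrpe" (len 11), cursors c1@3 c4@3 c2@7 c3@9, authorship .14...2.3..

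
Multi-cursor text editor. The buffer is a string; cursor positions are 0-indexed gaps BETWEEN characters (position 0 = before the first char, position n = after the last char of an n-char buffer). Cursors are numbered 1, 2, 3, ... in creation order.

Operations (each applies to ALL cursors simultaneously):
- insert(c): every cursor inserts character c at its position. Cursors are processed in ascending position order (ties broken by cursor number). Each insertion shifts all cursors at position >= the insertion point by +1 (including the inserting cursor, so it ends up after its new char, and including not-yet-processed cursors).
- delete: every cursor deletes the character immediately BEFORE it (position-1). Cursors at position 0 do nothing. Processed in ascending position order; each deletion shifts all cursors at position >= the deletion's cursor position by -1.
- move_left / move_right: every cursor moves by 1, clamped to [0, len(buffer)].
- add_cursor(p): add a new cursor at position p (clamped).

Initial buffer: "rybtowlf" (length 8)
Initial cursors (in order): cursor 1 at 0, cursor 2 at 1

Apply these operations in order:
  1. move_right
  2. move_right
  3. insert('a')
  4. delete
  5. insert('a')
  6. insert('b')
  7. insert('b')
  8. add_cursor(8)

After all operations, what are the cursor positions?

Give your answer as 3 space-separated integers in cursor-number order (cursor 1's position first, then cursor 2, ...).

After op 1 (move_right): buffer="rybtowlf" (len 8), cursors c1@1 c2@2, authorship ........
After op 2 (move_right): buffer="rybtowlf" (len 8), cursors c1@2 c2@3, authorship ........
After op 3 (insert('a')): buffer="ryabatowlf" (len 10), cursors c1@3 c2@5, authorship ..1.2.....
After op 4 (delete): buffer="rybtowlf" (len 8), cursors c1@2 c2@3, authorship ........
After op 5 (insert('a')): buffer="ryabatowlf" (len 10), cursors c1@3 c2@5, authorship ..1.2.....
After op 6 (insert('b')): buffer="ryabbabtowlf" (len 12), cursors c1@4 c2@7, authorship ..11.22.....
After op 7 (insert('b')): buffer="ryabbbabbtowlf" (len 14), cursors c1@5 c2@9, authorship ..111.222.....
After op 8 (add_cursor(8)): buffer="ryabbbabbtowlf" (len 14), cursors c1@5 c3@8 c2@9, authorship ..111.222.....

Answer: 5 9 8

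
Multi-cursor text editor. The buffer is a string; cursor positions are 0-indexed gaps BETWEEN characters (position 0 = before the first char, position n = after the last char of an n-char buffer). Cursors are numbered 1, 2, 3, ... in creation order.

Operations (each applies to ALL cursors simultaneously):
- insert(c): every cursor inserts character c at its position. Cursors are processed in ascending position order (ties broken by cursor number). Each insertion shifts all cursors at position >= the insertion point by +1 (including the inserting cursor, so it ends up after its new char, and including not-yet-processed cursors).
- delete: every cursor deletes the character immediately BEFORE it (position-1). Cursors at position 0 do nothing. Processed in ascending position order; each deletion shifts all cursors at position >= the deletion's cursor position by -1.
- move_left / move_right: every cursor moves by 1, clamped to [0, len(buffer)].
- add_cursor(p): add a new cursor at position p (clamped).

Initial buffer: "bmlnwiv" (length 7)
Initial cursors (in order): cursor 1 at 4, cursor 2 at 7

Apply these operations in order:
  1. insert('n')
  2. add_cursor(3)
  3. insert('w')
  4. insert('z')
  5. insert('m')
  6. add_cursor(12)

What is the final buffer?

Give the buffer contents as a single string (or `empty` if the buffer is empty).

After op 1 (insert('n')): buffer="bmlnnwivn" (len 9), cursors c1@5 c2@9, authorship ....1...2
After op 2 (add_cursor(3)): buffer="bmlnnwivn" (len 9), cursors c3@3 c1@5 c2@9, authorship ....1...2
After op 3 (insert('w')): buffer="bmlwnnwwivnw" (len 12), cursors c3@4 c1@7 c2@12, authorship ...3.11...22
After op 4 (insert('z')): buffer="bmlwznnwzwivnwz" (len 15), cursors c3@5 c1@9 c2@15, authorship ...33.111...222
After op 5 (insert('m')): buffer="bmlwzmnnwzmwivnwzm" (len 18), cursors c3@6 c1@11 c2@18, authorship ...333.1111...2222
After op 6 (add_cursor(12)): buffer="bmlwzmnnwzmwivnwzm" (len 18), cursors c3@6 c1@11 c4@12 c2@18, authorship ...333.1111...2222

Answer: bmlwzmnnwzmwivnwzm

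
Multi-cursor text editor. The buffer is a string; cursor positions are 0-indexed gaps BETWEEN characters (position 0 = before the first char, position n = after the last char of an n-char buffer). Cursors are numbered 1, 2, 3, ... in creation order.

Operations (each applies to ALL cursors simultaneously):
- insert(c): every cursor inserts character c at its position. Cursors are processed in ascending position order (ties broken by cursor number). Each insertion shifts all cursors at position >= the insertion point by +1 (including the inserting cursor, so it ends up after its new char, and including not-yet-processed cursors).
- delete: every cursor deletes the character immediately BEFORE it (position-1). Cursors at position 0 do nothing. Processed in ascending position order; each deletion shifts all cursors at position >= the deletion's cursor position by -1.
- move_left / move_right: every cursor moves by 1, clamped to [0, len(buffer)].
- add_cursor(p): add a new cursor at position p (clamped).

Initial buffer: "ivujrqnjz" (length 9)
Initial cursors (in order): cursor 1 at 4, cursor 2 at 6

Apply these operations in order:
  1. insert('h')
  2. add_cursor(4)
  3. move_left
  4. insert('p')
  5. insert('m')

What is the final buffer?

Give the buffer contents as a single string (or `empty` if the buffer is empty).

Answer: ivupmjpmhrqpmhnjz

Derivation:
After op 1 (insert('h')): buffer="ivujhrqhnjz" (len 11), cursors c1@5 c2@8, authorship ....1..2...
After op 2 (add_cursor(4)): buffer="ivujhrqhnjz" (len 11), cursors c3@4 c1@5 c2@8, authorship ....1..2...
After op 3 (move_left): buffer="ivujhrqhnjz" (len 11), cursors c3@3 c1@4 c2@7, authorship ....1..2...
After op 4 (insert('p')): buffer="ivupjphrqphnjz" (len 14), cursors c3@4 c1@6 c2@10, authorship ...3.11..22...
After op 5 (insert('m')): buffer="ivupmjpmhrqpmhnjz" (len 17), cursors c3@5 c1@8 c2@13, authorship ...33.111..222...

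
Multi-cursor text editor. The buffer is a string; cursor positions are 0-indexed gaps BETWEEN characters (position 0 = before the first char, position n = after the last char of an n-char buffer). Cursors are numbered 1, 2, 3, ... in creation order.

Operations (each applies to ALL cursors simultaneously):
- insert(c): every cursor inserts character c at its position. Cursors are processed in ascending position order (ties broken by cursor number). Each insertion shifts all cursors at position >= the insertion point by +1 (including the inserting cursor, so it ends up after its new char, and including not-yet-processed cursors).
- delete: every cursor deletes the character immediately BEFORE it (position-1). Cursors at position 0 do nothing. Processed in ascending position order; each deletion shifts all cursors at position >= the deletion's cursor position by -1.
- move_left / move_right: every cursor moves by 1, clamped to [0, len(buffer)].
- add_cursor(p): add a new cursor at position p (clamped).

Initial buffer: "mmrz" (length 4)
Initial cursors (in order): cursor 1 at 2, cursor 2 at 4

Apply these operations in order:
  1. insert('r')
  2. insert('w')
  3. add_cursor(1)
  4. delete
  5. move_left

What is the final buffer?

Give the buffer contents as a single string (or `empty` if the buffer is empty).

After op 1 (insert('r')): buffer="mmrrzr" (len 6), cursors c1@3 c2@6, authorship ..1..2
After op 2 (insert('w')): buffer="mmrwrzrw" (len 8), cursors c1@4 c2@8, authorship ..11..22
After op 3 (add_cursor(1)): buffer="mmrwrzrw" (len 8), cursors c3@1 c1@4 c2@8, authorship ..11..22
After op 4 (delete): buffer="mrrzr" (len 5), cursors c3@0 c1@2 c2@5, authorship .1..2
After op 5 (move_left): buffer="mrrzr" (len 5), cursors c3@0 c1@1 c2@4, authorship .1..2

Answer: mrrzr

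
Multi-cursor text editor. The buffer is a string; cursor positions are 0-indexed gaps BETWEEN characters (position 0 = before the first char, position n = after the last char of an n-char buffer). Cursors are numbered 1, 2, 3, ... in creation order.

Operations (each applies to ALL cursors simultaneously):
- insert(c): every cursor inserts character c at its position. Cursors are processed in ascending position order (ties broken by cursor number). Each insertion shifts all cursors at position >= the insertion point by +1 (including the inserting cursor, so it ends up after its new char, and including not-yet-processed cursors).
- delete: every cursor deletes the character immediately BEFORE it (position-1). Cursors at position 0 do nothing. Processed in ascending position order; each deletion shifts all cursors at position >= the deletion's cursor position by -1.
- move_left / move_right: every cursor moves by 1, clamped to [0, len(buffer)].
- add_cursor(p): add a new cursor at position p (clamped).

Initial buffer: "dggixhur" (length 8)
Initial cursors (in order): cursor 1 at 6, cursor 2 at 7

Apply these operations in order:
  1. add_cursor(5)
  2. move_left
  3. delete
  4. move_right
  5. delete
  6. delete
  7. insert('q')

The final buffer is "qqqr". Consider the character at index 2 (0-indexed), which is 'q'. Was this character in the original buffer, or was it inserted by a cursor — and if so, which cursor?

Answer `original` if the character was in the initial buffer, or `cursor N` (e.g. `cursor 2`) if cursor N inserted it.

Answer: cursor 3

Derivation:
After op 1 (add_cursor(5)): buffer="dggixhur" (len 8), cursors c3@5 c1@6 c2@7, authorship ........
After op 2 (move_left): buffer="dggixhur" (len 8), cursors c3@4 c1@5 c2@6, authorship ........
After op 3 (delete): buffer="dggur" (len 5), cursors c1@3 c2@3 c3@3, authorship .....
After op 4 (move_right): buffer="dggur" (len 5), cursors c1@4 c2@4 c3@4, authorship .....
After op 5 (delete): buffer="dr" (len 2), cursors c1@1 c2@1 c3@1, authorship ..
After op 6 (delete): buffer="r" (len 1), cursors c1@0 c2@0 c3@0, authorship .
After op 7 (insert('q')): buffer="qqqr" (len 4), cursors c1@3 c2@3 c3@3, authorship 123.
Authorship (.=original, N=cursor N): 1 2 3 .
Index 2: author = 3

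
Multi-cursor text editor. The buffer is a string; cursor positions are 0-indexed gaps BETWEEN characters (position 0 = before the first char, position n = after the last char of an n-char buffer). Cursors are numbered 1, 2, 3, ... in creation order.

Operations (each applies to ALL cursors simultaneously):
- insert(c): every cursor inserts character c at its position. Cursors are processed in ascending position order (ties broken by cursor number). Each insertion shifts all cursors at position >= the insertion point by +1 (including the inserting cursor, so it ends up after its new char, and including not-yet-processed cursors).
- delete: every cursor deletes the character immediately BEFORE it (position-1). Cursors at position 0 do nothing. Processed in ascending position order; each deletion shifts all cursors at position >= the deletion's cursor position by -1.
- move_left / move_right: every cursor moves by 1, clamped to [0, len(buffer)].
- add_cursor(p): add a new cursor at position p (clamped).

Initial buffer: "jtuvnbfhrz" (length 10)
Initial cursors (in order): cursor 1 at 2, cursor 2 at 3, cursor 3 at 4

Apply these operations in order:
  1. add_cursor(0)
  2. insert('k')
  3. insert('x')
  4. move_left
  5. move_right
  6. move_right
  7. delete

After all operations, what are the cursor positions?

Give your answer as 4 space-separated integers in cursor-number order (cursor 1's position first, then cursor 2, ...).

Answer: 5 7 9 2

Derivation:
After op 1 (add_cursor(0)): buffer="jtuvnbfhrz" (len 10), cursors c4@0 c1@2 c2@3 c3@4, authorship ..........
After op 2 (insert('k')): buffer="kjtkukvknbfhrz" (len 14), cursors c4@1 c1@4 c2@6 c3@8, authorship 4..1.2.3......
After op 3 (insert('x')): buffer="kxjtkxukxvkxnbfhrz" (len 18), cursors c4@2 c1@6 c2@9 c3@12, authorship 44..11.22.33......
After op 4 (move_left): buffer="kxjtkxukxvkxnbfhrz" (len 18), cursors c4@1 c1@5 c2@8 c3@11, authorship 44..11.22.33......
After op 5 (move_right): buffer="kxjtkxukxvkxnbfhrz" (len 18), cursors c4@2 c1@6 c2@9 c3@12, authorship 44..11.22.33......
After op 6 (move_right): buffer="kxjtkxukxvkxnbfhrz" (len 18), cursors c4@3 c1@7 c2@10 c3@13, authorship 44..11.22.33......
After op 7 (delete): buffer="kxtkxkxkxbfhrz" (len 14), cursors c4@2 c1@5 c2@7 c3@9, authorship 44.112233.....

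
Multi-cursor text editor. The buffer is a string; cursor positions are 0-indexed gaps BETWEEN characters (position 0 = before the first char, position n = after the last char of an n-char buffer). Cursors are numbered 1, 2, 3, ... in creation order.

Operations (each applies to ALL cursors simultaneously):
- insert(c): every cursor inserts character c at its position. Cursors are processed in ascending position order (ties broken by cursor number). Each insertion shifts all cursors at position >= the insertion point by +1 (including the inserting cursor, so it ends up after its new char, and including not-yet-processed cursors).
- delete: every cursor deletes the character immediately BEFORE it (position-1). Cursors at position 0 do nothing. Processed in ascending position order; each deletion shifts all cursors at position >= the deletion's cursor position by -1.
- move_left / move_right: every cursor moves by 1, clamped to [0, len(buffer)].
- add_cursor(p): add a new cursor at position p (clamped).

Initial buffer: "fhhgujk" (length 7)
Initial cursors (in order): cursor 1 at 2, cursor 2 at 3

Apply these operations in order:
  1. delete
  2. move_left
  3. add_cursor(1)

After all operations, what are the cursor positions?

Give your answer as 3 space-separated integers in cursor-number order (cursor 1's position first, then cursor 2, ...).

Answer: 0 0 1

Derivation:
After op 1 (delete): buffer="fgujk" (len 5), cursors c1@1 c2@1, authorship .....
After op 2 (move_left): buffer="fgujk" (len 5), cursors c1@0 c2@0, authorship .....
After op 3 (add_cursor(1)): buffer="fgujk" (len 5), cursors c1@0 c2@0 c3@1, authorship .....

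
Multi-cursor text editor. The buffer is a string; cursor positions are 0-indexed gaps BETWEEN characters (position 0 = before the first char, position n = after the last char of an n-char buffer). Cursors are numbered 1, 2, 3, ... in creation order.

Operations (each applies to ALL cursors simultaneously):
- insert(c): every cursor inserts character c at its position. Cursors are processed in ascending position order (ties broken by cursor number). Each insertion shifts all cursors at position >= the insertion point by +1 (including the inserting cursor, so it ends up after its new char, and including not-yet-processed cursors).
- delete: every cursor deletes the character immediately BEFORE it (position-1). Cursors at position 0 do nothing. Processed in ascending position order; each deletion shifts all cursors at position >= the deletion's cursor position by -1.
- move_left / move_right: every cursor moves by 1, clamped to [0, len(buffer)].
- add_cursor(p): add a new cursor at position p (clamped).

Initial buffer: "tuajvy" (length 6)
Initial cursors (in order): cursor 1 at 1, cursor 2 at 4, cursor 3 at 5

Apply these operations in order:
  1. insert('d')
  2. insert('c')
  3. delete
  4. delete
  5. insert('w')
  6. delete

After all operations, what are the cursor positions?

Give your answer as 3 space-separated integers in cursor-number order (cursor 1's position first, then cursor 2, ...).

Answer: 1 4 5

Derivation:
After op 1 (insert('d')): buffer="tduajdvdy" (len 9), cursors c1@2 c2@6 c3@8, authorship .1...2.3.
After op 2 (insert('c')): buffer="tdcuajdcvdcy" (len 12), cursors c1@3 c2@8 c3@11, authorship .11...22.33.
After op 3 (delete): buffer="tduajdvdy" (len 9), cursors c1@2 c2@6 c3@8, authorship .1...2.3.
After op 4 (delete): buffer="tuajvy" (len 6), cursors c1@1 c2@4 c3@5, authorship ......
After op 5 (insert('w')): buffer="twuajwvwy" (len 9), cursors c1@2 c2@6 c3@8, authorship .1...2.3.
After op 6 (delete): buffer="tuajvy" (len 6), cursors c1@1 c2@4 c3@5, authorship ......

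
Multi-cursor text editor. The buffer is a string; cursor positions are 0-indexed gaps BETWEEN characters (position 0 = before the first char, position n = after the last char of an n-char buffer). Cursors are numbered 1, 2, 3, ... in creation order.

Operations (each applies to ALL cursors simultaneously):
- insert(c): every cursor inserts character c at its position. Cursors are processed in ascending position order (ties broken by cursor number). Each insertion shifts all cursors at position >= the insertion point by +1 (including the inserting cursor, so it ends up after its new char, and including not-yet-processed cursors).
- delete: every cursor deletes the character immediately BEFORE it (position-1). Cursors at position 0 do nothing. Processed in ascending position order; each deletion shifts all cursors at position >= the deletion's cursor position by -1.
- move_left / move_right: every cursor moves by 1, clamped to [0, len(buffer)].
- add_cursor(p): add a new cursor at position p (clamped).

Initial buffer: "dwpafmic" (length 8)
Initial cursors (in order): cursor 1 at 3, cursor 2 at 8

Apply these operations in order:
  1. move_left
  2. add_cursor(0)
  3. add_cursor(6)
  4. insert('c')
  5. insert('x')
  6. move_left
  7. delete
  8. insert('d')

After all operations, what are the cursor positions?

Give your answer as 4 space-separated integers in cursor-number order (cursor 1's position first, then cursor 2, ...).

Answer: 5 14 1 11

Derivation:
After op 1 (move_left): buffer="dwpafmic" (len 8), cursors c1@2 c2@7, authorship ........
After op 2 (add_cursor(0)): buffer="dwpafmic" (len 8), cursors c3@0 c1@2 c2@7, authorship ........
After op 3 (add_cursor(6)): buffer="dwpafmic" (len 8), cursors c3@0 c1@2 c4@6 c2@7, authorship ........
After op 4 (insert('c')): buffer="cdwcpafmcicc" (len 12), cursors c3@1 c1@4 c4@9 c2@11, authorship 3..1....4.2.
After op 5 (insert('x')): buffer="cxdwcxpafmcxicxc" (len 16), cursors c3@2 c1@6 c4@12 c2@15, authorship 33..11....44.22.
After op 6 (move_left): buffer="cxdwcxpafmcxicxc" (len 16), cursors c3@1 c1@5 c4@11 c2@14, authorship 33..11....44.22.
After op 7 (delete): buffer="xdwxpafmxixc" (len 12), cursors c3@0 c1@3 c4@8 c2@10, authorship 3..1....4.2.
After op 8 (insert('d')): buffer="dxdwdxpafmdxidxc" (len 16), cursors c3@1 c1@5 c4@11 c2@14, authorship 33..11....44.22.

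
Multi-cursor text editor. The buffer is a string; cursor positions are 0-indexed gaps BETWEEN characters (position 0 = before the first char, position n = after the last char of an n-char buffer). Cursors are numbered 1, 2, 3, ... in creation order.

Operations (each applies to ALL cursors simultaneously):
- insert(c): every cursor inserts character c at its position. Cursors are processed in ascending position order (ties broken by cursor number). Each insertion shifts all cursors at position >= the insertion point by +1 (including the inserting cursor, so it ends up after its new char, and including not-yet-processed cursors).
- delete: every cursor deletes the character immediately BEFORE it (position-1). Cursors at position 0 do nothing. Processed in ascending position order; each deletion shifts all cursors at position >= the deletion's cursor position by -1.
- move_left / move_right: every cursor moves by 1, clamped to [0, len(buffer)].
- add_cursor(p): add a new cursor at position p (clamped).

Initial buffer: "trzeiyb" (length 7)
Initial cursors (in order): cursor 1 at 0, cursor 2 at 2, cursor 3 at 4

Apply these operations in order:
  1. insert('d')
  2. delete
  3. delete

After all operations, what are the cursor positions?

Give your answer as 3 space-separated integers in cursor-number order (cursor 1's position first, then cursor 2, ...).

After op 1 (insert('d')): buffer="dtrdzediyb" (len 10), cursors c1@1 c2@4 c3@7, authorship 1..2..3...
After op 2 (delete): buffer="trzeiyb" (len 7), cursors c1@0 c2@2 c3@4, authorship .......
After op 3 (delete): buffer="tziyb" (len 5), cursors c1@0 c2@1 c3@2, authorship .....

Answer: 0 1 2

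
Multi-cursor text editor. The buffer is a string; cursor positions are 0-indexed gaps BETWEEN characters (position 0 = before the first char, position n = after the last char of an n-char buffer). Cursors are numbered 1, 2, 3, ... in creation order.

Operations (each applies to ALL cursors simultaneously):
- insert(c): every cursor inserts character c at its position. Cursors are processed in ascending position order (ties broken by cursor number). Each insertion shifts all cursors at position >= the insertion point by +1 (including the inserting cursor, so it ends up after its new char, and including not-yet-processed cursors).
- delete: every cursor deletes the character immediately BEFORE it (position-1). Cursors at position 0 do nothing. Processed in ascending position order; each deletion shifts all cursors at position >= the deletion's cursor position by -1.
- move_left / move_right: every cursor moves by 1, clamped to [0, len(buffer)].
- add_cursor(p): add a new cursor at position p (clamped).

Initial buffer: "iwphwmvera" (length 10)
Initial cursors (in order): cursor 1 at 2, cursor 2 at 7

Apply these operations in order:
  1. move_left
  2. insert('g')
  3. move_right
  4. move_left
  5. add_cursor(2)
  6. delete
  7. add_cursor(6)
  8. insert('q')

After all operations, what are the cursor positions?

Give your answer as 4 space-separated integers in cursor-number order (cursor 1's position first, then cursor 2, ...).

Answer: 2 8 2 10

Derivation:
After op 1 (move_left): buffer="iwphwmvera" (len 10), cursors c1@1 c2@6, authorship ..........
After op 2 (insert('g')): buffer="igwphwmgvera" (len 12), cursors c1@2 c2@8, authorship .1.....2....
After op 3 (move_right): buffer="igwphwmgvera" (len 12), cursors c1@3 c2@9, authorship .1.....2....
After op 4 (move_left): buffer="igwphwmgvera" (len 12), cursors c1@2 c2@8, authorship .1.....2....
After op 5 (add_cursor(2)): buffer="igwphwmgvera" (len 12), cursors c1@2 c3@2 c2@8, authorship .1.....2....
After op 6 (delete): buffer="wphwmvera" (len 9), cursors c1@0 c3@0 c2@5, authorship .........
After op 7 (add_cursor(6)): buffer="wphwmvera" (len 9), cursors c1@0 c3@0 c2@5 c4@6, authorship .........
After op 8 (insert('q')): buffer="qqwphwmqvqera" (len 13), cursors c1@2 c3@2 c2@8 c4@10, authorship 13.....2.4...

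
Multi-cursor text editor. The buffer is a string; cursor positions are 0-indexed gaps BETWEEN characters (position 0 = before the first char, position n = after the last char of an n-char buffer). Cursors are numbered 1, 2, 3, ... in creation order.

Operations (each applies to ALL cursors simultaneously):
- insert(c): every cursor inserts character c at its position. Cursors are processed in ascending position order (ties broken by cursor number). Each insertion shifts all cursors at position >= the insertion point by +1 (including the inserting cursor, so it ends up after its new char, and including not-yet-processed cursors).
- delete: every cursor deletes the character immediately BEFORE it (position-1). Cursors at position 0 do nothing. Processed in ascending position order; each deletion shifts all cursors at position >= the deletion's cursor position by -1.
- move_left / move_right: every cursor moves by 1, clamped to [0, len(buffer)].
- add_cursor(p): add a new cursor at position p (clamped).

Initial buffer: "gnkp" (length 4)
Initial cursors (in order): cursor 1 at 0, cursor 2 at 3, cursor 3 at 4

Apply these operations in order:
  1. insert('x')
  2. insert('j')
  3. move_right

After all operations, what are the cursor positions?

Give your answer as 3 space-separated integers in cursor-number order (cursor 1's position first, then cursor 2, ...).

After op 1 (insert('x')): buffer="xgnkxpx" (len 7), cursors c1@1 c2@5 c3@7, authorship 1...2.3
After op 2 (insert('j')): buffer="xjgnkxjpxj" (len 10), cursors c1@2 c2@7 c3@10, authorship 11...22.33
After op 3 (move_right): buffer="xjgnkxjpxj" (len 10), cursors c1@3 c2@8 c3@10, authorship 11...22.33

Answer: 3 8 10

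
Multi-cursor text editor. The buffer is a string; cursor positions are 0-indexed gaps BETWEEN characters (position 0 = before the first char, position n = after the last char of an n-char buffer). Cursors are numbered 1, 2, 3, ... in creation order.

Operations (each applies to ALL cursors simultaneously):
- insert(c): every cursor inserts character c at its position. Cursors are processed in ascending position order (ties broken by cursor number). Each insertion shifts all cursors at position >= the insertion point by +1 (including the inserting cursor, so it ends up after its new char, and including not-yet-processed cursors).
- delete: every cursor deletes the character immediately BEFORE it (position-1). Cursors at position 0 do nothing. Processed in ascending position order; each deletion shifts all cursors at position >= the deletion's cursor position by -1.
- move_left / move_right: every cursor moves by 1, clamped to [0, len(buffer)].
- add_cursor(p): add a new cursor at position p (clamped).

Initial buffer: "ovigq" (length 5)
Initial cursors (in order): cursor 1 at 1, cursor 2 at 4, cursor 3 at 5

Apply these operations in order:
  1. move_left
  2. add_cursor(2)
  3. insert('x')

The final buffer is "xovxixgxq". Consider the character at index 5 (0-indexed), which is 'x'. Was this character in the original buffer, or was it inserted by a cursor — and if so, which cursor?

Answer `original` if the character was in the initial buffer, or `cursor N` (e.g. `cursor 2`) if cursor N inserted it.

After op 1 (move_left): buffer="ovigq" (len 5), cursors c1@0 c2@3 c3@4, authorship .....
After op 2 (add_cursor(2)): buffer="ovigq" (len 5), cursors c1@0 c4@2 c2@3 c3@4, authorship .....
After op 3 (insert('x')): buffer="xovxixgxq" (len 9), cursors c1@1 c4@4 c2@6 c3@8, authorship 1..4.2.3.
Authorship (.=original, N=cursor N): 1 . . 4 . 2 . 3 .
Index 5: author = 2

Answer: cursor 2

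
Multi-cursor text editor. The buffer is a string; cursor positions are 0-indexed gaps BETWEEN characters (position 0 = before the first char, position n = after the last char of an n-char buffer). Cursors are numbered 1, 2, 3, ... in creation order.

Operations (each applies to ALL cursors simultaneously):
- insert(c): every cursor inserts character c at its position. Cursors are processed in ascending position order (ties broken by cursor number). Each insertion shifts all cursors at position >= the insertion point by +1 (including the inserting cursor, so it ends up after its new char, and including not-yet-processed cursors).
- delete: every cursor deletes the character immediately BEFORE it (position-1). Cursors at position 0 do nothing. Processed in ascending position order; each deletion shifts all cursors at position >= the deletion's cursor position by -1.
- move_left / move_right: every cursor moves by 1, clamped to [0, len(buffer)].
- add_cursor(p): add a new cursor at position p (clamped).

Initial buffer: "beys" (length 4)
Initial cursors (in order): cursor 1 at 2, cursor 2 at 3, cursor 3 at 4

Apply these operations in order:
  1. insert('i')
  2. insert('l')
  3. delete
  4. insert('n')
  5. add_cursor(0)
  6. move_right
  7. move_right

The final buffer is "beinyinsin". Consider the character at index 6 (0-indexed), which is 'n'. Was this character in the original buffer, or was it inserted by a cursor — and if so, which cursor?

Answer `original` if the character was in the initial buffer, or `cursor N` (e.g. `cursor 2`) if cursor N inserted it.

Answer: cursor 2

Derivation:
After op 1 (insert('i')): buffer="beiyisi" (len 7), cursors c1@3 c2@5 c3@7, authorship ..1.2.3
After op 2 (insert('l')): buffer="beilyilsil" (len 10), cursors c1@4 c2@7 c3@10, authorship ..11.22.33
After op 3 (delete): buffer="beiyisi" (len 7), cursors c1@3 c2@5 c3@7, authorship ..1.2.3
After op 4 (insert('n')): buffer="beinyinsin" (len 10), cursors c1@4 c2@7 c3@10, authorship ..11.22.33
After op 5 (add_cursor(0)): buffer="beinyinsin" (len 10), cursors c4@0 c1@4 c2@7 c3@10, authorship ..11.22.33
After op 6 (move_right): buffer="beinyinsin" (len 10), cursors c4@1 c1@5 c2@8 c3@10, authorship ..11.22.33
After op 7 (move_right): buffer="beinyinsin" (len 10), cursors c4@2 c1@6 c2@9 c3@10, authorship ..11.22.33
Authorship (.=original, N=cursor N): . . 1 1 . 2 2 . 3 3
Index 6: author = 2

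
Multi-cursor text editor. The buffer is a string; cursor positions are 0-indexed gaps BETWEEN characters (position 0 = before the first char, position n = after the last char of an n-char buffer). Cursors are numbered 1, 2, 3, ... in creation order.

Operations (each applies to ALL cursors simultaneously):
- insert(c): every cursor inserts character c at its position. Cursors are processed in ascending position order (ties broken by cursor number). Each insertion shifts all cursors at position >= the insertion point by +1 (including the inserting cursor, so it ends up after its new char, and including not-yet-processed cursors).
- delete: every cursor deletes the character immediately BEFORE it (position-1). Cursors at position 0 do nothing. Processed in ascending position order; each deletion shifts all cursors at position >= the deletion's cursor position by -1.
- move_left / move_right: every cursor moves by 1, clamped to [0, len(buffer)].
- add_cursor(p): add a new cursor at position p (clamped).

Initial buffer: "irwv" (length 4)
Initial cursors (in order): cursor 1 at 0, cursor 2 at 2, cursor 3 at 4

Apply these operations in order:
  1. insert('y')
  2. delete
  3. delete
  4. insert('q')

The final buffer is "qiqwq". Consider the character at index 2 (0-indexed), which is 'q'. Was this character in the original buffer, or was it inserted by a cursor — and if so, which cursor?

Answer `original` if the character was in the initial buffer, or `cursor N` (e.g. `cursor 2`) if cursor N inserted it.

Answer: cursor 2

Derivation:
After op 1 (insert('y')): buffer="yirywvy" (len 7), cursors c1@1 c2@4 c3@7, authorship 1..2..3
After op 2 (delete): buffer="irwv" (len 4), cursors c1@0 c2@2 c3@4, authorship ....
After op 3 (delete): buffer="iw" (len 2), cursors c1@0 c2@1 c3@2, authorship ..
After op 4 (insert('q')): buffer="qiqwq" (len 5), cursors c1@1 c2@3 c3@5, authorship 1.2.3
Authorship (.=original, N=cursor N): 1 . 2 . 3
Index 2: author = 2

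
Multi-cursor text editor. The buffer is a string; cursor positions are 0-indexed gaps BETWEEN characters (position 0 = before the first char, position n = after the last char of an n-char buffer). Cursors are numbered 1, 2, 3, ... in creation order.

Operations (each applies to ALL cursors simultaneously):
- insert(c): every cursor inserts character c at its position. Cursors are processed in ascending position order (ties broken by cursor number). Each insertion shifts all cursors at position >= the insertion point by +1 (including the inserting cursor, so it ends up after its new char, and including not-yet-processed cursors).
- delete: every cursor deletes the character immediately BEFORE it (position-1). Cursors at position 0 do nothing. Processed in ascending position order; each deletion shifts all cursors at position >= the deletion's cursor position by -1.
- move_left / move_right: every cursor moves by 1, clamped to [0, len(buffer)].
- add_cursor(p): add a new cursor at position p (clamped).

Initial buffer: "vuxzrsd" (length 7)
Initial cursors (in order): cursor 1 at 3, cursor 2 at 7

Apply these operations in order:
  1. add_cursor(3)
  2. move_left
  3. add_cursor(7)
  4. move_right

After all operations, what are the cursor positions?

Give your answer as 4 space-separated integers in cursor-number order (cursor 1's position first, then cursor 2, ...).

Answer: 3 7 3 7

Derivation:
After op 1 (add_cursor(3)): buffer="vuxzrsd" (len 7), cursors c1@3 c3@3 c2@7, authorship .......
After op 2 (move_left): buffer="vuxzrsd" (len 7), cursors c1@2 c3@2 c2@6, authorship .......
After op 3 (add_cursor(7)): buffer="vuxzrsd" (len 7), cursors c1@2 c3@2 c2@6 c4@7, authorship .......
After op 4 (move_right): buffer="vuxzrsd" (len 7), cursors c1@3 c3@3 c2@7 c4@7, authorship .......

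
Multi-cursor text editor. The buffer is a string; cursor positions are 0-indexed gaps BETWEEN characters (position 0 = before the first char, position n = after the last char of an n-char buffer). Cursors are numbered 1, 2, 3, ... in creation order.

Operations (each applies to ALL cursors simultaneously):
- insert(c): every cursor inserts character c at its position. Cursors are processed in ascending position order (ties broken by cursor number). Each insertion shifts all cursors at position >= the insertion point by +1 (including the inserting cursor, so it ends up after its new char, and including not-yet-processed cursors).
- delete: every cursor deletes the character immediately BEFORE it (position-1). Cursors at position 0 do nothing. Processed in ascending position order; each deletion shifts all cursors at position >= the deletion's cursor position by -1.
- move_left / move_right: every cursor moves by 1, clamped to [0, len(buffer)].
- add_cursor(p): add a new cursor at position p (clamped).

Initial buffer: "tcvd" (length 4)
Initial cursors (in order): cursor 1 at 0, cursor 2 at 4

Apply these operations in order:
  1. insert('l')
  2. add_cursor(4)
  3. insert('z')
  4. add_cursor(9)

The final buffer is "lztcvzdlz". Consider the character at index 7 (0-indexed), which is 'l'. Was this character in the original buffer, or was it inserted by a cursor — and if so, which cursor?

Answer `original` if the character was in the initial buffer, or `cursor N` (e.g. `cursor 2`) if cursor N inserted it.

After op 1 (insert('l')): buffer="ltcvdl" (len 6), cursors c1@1 c2@6, authorship 1....2
After op 2 (add_cursor(4)): buffer="ltcvdl" (len 6), cursors c1@1 c3@4 c2@6, authorship 1....2
After op 3 (insert('z')): buffer="lztcvzdlz" (len 9), cursors c1@2 c3@6 c2@9, authorship 11...3.22
After op 4 (add_cursor(9)): buffer="lztcvzdlz" (len 9), cursors c1@2 c3@6 c2@9 c4@9, authorship 11...3.22
Authorship (.=original, N=cursor N): 1 1 . . . 3 . 2 2
Index 7: author = 2

Answer: cursor 2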